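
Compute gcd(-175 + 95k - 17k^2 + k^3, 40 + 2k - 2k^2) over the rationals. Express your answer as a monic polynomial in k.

Euclidean algorithm in ℚ[k]:
  k^3 - 17k^2 + 95k - 175 = (-(1/2)k + 8)(-2k^2 + 2k + 40) + (99k - 495)
  -2k^2 + 2k + 40 = (-(2/99)k - 8/99)(99k - 495) + (0)
Last nonzero remainder: 99k - 495. Dividing through by 99 gives the monic gcd k - 5.

-5 + k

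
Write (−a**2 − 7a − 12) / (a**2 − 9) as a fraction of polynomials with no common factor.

(−a − 4)/(a − 3)

Apply the Euclidean algorithm:
  −a**2 − 7a − 12 = (−1)(a**2 − 9) + (−7a − 21)
  a**2 − 9 = (−(1/7)a + 3/7)(−7a − 21) + (0)
Last nonzero remainder: −7a − 21. Dividing through by −7 gives the monic gcd a + 3.
Cancel a + 3 from numerator and denominator to get the reduced form.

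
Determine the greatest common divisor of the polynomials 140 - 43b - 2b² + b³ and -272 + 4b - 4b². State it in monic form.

1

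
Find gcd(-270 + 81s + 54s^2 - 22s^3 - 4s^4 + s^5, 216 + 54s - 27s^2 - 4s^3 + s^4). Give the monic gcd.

Euclidean algorithm in ℚ[s]:
  s^5 - 4s^4 - 22s^3 + 54s^2 + 81s - 270 = (s)(s^4 - 4s^3 - 27s^2 + 54s + 216) + (5s^3 - 135s - 270)
  s^4 - 4s^3 - 27s^2 + 54s + 216 = ((1/5)s - 4/5)(5s^3 - 135s - 270) + (0)
Last nonzero remainder: 5s^3 - 135s - 270. Dividing through by 5 gives the monic gcd s^3 - 27s - 54.

-54 - 27s + s^3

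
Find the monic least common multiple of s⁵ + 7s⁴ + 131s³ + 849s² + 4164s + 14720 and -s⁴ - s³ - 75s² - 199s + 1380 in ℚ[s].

s⁶ + 4s⁵ + 110s⁴ + 456s³ + 1617s² + 2228s - 44160

Repeated division with remainder:
  s⁵ + 7s⁴ + 131s³ + 849s² + 4164s + 14720 = (-s - 6)(-s⁴ - s³ - 75s² - 199s + 1380) + (50s³ + 200s² + 4350s + 23000)
  -s⁴ - s³ - 75s² - 199s + 1380 = (-(1/50)s + 3/50)(50s³ + 200s² + 4350s + 23000) + (0)
Last nonzero remainder: 50s³ + 200s² + 4350s + 23000. Dividing through by 50 gives the monic gcd s³ + 4s² + 87s + 460.
Then lcm(f, g) = f·g / gcd(f, g); expanding and making the result monic gives the answer.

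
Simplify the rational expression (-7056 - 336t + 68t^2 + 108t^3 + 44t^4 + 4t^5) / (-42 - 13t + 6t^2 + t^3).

(336 + 80t + 28t^2 + 4t^3)/(2 + t)

Euclidean algorithm in ℚ[t]:
  4t^5 + 44t^4 + 108t^3 + 68t^2 - 336t - 7056 = (4t^2 + 20t + 40)(t^3 + 6t^2 - 13t - 42) + (256t^2 + 1024t - 5376)
  t^3 + 6t^2 - 13t - 42 = ((1/256)t + 1/128)(256t^2 + 1024t - 5376) + (0)
Last nonzero remainder: 256t^2 + 1024t - 5376. Dividing through by 256 gives the monic gcd t^2 + 4t - 21.
Cancel t^2 + 4t - 21 from numerator and denominator to get the reduced form.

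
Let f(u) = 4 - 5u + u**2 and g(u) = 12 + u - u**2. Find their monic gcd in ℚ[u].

By polynomial division,
  u**2 - 5u + 4 = (-1)(-u**2 + u + 12) + (-4u + 16)
  -u**2 + u + 12 = ((1/4)u + 3/4)(-4u + 16) + (0)
Last nonzero remainder: -4u + 16. Dividing through by -4 gives the monic gcd u - 4.

-4 + u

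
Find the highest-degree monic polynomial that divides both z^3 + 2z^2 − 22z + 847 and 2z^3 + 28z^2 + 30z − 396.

Apply the Euclidean algorithm:
  z^3 + 2z^2 − 22z + 847 = (1/2)(2z^3 + 28z^2 + 30z − 396) + (−12z^2 − 37z + 1045)
  2z^3 + 28z^2 + 30z − 396 = (−(1/6)z − 131/72)(−12z^2 − 37z + 1045) + ((9853/72)z + 108383/72)
  −12z^2 − 37z + 1045 = (−(864/9853)z + 6840/9853)((9853/72)z + 108383/72) + (0)
Last nonzero remainder: (9853/72)z + 108383/72. Dividing through by 9853/72 gives the monic gcd z + 11.

z + 11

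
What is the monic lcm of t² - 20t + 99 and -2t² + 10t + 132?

t³ - 14t² - 21t + 594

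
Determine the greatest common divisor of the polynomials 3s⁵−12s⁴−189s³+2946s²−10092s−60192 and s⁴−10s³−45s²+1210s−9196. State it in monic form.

s³+s²−34s+836

Euclidean algorithm in ℚ[s]:
  3s⁵−12s⁴−189s³+2946s²−10092s−60192 = (3s+18)(s⁴−10s³−45s²+1210s−9196) + (126s³+126s²−4284s+105336)
  s⁴−10s³−45s²+1210s−9196 = ((1/126)s−11/126)(126s³+126s²−4284s+105336) + (0)
Last nonzero remainder: 126s³+126s²−4284s+105336. Dividing through by 126 gives the monic gcd s³+s²−34s+836.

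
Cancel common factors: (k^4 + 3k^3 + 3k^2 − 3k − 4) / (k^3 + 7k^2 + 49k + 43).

Euclidean algorithm in ℚ[k]:
  k^4 + 3k^3 + 3k^2 − 3k − 4 = (k − 4)(k^3 + 7k^2 + 49k + 43) + (−18k^2 + 150k + 168)
  k^3 + 7k^2 + 49k + 43 = (−(1/18)k − 23/27)(−18k^2 + 150k + 168) + ((1675/9)k + 1675/9)
  −18k^2 + 150k + 168 = (−(162/1675)k + 1512/1675)((1675/9)k + 1675/9) + (0)
Last nonzero remainder: (1675/9)k + 1675/9. Dividing through by 1675/9 gives the monic gcd k + 1.
Cancel k + 1 from numerator and denominator to get the reduced form.

(k^3 + 2k^2 + k − 4)/(k^2 + 6k + 43)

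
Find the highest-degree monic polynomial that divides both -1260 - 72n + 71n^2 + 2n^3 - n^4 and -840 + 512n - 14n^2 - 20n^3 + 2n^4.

Apply the Euclidean algorithm:
  -n^4 + 2n^3 + 71n^2 - 72n - 1260 = (-1/2)(2n^4 - 20n^3 - 14n^2 + 512n - 840) + (-8n^3 + 64n^2 + 184n - 1680)
  2n^4 - 20n^3 - 14n^2 + 512n - 840 = (-(1/4)n + 1/2)(-8n^3 + 64n^2 + 184n - 1680) + (0)
Last nonzero remainder: -8n^3 + 64n^2 + 184n - 1680. Dividing through by -8 gives the monic gcd n^3 - 8n^2 - 23n + 210.

210 - 23n - 8n^2 + n^3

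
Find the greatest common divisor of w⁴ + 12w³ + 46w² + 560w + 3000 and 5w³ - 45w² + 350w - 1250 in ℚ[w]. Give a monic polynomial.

w² - 4w + 50

By polynomial division,
  w⁴ + 12w³ + 46w² + 560w + 3000 = ((1/5)w + 21/5)(5w³ - 45w² + 350w - 1250) + (165w² - 660w + 8250)
  5w³ - 45w² + 350w - 1250 = ((1/33)w - 5/33)(165w² - 660w + 8250) + (0)
Last nonzero remainder: 165w² - 660w + 8250. Dividing through by 165 gives the monic gcd w² - 4w + 50.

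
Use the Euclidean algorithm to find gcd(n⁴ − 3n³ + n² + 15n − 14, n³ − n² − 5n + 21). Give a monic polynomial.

By polynomial division,
  n⁴ − 3n³ + n² + 15n − 14 = (n − 2)(n³ − n² − 5n + 21) + (4n² − 16n + 28)
  n³ − n² − 5n + 21 = ((1/4)n + 3/4)(4n² − 16n + 28) + (0)
Last nonzero remainder: 4n² − 16n + 28. Dividing through by 4 gives the monic gcd n² − 4n + 7.

n² − 4n + 7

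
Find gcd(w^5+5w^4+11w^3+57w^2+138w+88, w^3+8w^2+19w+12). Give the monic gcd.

w^2+5w+4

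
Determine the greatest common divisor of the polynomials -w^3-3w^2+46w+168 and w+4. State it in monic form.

w+4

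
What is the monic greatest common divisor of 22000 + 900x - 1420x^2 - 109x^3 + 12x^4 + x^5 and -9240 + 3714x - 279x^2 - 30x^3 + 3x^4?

440 - 114x - 3x^2 + x^3

Euclidean algorithm in ℚ[x]:
  x^5 + 12x^4 - 109x^3 - 1420x^2 + 900x + 22000 = ((1/3)x + 22/3)(3x^4 - 30x^3 - 279x^2 + 3714x - 9240) + (204x^3 - 612x^2 - 23256x + 89760)
  3x^4 - 30x^3 - 279x^2 + 3714x - 9240 = ((1/68)x - 7/68)(204x^3 - 612x^2 - 23256x + 89760) + (0)
Last nonzero remainder: 204x^3 - 612x^2 - 23256x + 89760. Dividing through by 204 gives the monic gcd x^3 - 3x^2 - 114x + 440.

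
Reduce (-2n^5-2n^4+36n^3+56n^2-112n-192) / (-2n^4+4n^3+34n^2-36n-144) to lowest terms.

(n^2-4)/(n-3)

Apply the Euclidean algorithm:
  -2n^5-2n^4+36n^3+56n^2-112n-192 = (n+3)(-2n^4+4n^3+34n^2-36n-144) + (-10n^3-10n^2+140n+240)
  -2n^4+4n^3+34n^2-36n-144 = ((1/5)n-3/5)(-10n^3-10n^2+140n+240) + (0)
Last nonzero remainder: -10n^3-10n^2+140n+240. Dividing through by -10 gives the monic gcd n^3+n^2-14n-24.
Cancel n^3+n^2-14n-24 from numerator and denominator to get the reduced form.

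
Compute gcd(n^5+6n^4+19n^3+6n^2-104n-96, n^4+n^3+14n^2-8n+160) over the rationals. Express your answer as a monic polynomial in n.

n^2+4n+16

Euclidean algorithm in ℚ[n]:
  n^5+6n^4+19n^3+6n^2-104n-96 = (n+5)(n^4+n^3+14n^2-8n+160) + (-56n^2-224n-896)
  n^4+n^3+14n^2-8n+160 = (-(1/56)n^2+(3/56)n-5/28)(-56n^2-224n-896) + (0)
Last nonzero remainder: -56n^2-224n-896. Dividing through by -56 gives the monic gcd n^2+4n+16.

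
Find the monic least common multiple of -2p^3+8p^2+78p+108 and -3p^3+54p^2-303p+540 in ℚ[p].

p^5-13p^4+17p^3+217p^2-294p-1080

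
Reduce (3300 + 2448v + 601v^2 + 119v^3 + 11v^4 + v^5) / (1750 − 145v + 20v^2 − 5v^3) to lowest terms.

(−66 − 45v − 8v^2 − v^3)/(−35 + 5v)

Apply the Euclidean algorithm:
  v^5 + 11v^4 + 119v^3 + 601v^2 + 2448v + 3300 = (−(1/5)v^2 − 3v − 30)(−5v^3 + 20v^2 − 145v + 1750) + (1116v^2 + 3348v + 55800)
  −5v^3 + 20v^2 − 145v + 1750 = (−(5/1116)v + 35/1116)(1116v^2 + 3348v + 55800) + (0)
Last nonzero remainder: 1116v^2 + 3348v + 55800. Dividing through by 1116 gives the monic gcd v^2 + 3v + 50.
Cancel v^2 + 3v + 50 from numerator and denominator to get the reduced form.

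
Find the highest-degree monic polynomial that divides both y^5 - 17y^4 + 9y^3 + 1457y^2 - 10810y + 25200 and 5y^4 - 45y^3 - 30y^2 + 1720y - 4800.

By polynomial division,
  y^5 - 17y^4 + 9y^3 + 1457y^2 - 10810y + 25200 = ((1/5)y - 8/5)(5y^4 - 45y^3 - 30y^2 + 1720y - 4800) + (-57y^3 + 1065y^2 - 7098y + 17520)
  5y^4 - 45y^3 - 30y^2 + 1720y - 4800 = (-(5/57)y - 920/1083)(-57y^3 + 1065y^2 - 7098y + 17520) + ((91000/361)y^2 - (1001000/361)y + 3640000/361)
  -57y^3 + 1065y^2 - 7098y + 17520 = (-(20577/91000)y + 79059/45500)((91000/361)y^2 - (1001000/361)y + 3640000/361) + (0)
Last nonzero remainder: (91000/361)y^2 - (1001000/361)y + 3640000/361. Dividing through by 91000/361 gives the monic gcd y^2 - 11y + 40.

y^2 - 11y + 40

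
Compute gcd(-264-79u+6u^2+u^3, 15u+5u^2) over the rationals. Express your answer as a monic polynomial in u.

3+u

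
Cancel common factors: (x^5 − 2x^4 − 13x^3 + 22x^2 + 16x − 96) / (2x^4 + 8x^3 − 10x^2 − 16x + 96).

(x^2 − 2x − 8)/(2x + 8)

Repeated division with remainder:
  x^5 − 2x^4 − 13x^3 + 22x^2 + 16x − 96 = ((1/2)x − 3)(2x^4 + 8x^3 − 10x^2 − 16x + 96) + (16x^3 − 80x + 192)
  2x^4 + 8x^3 − 10x^2 − 16x + 96 = ((1/8)x + 1/2)(16x^3 − 80x + 192) + (0)
Last nonzero remainder: 16x^3 − 80x + 192. Dividing through by 16 gives the monic gcd x^3 − 5x + 12.
Cancel x^3 − 5x + 12 from numerator and denominator to get the reduced form.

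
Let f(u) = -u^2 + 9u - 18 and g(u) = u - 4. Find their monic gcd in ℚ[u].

1

By polynomial division,
  -u^2 + 9u - 18 = (-u + 5)(u - 4) + (2)
  u - 4 = ((1/2)u - 2)(2) + (0)
The last nonzero remainder is the constant 2, so the polynomials are coprime and gcd = 1.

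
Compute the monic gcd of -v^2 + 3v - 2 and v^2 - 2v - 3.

Apply the Euclidean algorithm:
  -v^2 + 3v - 2 = (-1)(v^2 - 2v - 3) + (v - 5)
  v^2 - 2v - 3 = (v + 3)(v - 5) + (12)
  v - 5 = ((1/12)v - 5/12)(12) + (0)
The last nonzero remainder is the constant 12, so the polynomials are coprime and gcd = 1.

1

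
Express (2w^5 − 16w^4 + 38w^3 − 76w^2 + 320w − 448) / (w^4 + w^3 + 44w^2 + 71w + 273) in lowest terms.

Euclidean algorithm in ℚ[w]:
  2w^5 − 16w^4 + 38w^3 − 76w^2 + 320w − 448 = (2w − 18)(w^4 + w^3 + 44w^2 + 71w + 273) + (−32w^3 + 574w^2 + 1052w + 4466)
  w^4 + w^3 + 44w^2 + 71w + 273 = (−(1/32)w − 303/512)(−32w^3 + 574w^2 + 1052w + 4466) + ((106641/256)w^2 + (106641/128)w + 746487/256)
  −32w^3 + 574w^2 + 1052w + 4466 = (−(8192/106641)w + 163328/106641)((106641/256)w^2 + (106641/128)w + 746487/256) + (0)
Last nonzero remainder: (106641/256)w^2 + (106641/128)w + 746487/256. Dividing through by 106641/256 gives the monic gcd w^2 + 2w + 7.
Cancel w^2 + 2w + 7 from numerator and denominator to get the reduced form.

(2w^3 − 20w^2 + 64w − 64)/(w^2 − w + 39)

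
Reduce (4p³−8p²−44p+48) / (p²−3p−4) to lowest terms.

Euclidean algorithm in ℚ[p]:
  4p³−8p²−44p+48 = (4p+4)(p²−3p−4) + (−16p+64)
  p²−3p−4 = (−(1/16)p−1/16)(−16p+64) + (0)
Last nonzero remainder: −16p+64. Dividing through by −16 gives the monic gcd p−4.
Cancel p−4 from numerator and denominator to get the reduced form.

(4p²+8p−12)/(p+1)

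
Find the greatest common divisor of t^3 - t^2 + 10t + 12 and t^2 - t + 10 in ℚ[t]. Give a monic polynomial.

1

Repeated division with remainder:
  t^3 - t^2 + 10t + 12 = (t)(t^2 - t + 10) + (12)
  t^2 - t + 10 = ((1/12)t^2 - (1/12)t + 5/6)(12) + (0)
The last nonzero remainder is the constant 12, so the polynomials are coprime and gcd = 1.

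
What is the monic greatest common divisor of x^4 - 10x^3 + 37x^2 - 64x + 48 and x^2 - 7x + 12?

x^2 - 7x + 12

Euclidean algorithm in ℚ[x]:
  x^4 - 10x^3 + 37x^2 - 64x + 48 = (x^2 - 3x + 4)(x^2 - 7x + 12) + (0)
The last nonzero remainder x^2 - 7x + 12 is already monic.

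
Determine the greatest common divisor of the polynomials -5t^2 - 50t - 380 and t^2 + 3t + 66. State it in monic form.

Euclidean algorithm in ℚ[t]:
  -5t^2 - 50t - 380 = (-5)(t^2 + 3t + 66) + (-35t - 50)
  t^2 + 3t + 66 = (-(1/35)t - 11/245)(-35t - 50) + (3124/49)
  -35t - 50 = (-(1715/3124)t - 1225/1562)(3124/49) + (0)
The last nonzero remainder is the constant 3124/49, so the polynomials are coprime and gcd = 1.

1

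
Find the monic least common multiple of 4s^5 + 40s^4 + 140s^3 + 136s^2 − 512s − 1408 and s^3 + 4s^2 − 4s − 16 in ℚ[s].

s^6 + 12s^5 + 55s^4 + 104s^3 − 60s^2 − 608s − 704

Apply the Euclidean algorithm:
  4s^5 + 40s^4 + 140s^3 + 136s^2 − 512s − 1408 = (4s^2 + 24s + 60)(s^3 + 4s^2 − 4s − 16) + (56s^2 + 112s − 448)
  s^3 + 4s^2 − 4s − 16 = ((1/56)s + 1/28)(56s^2 + 112s − 448) + (0)
Last nonzero remainder: 56s^2 + 112s − 448. Dividing through by 56 gives the monic gcd s^2 + 2s − 8.
Then lcm(f, g) = f·g / gcd(f, g); expanding and making the result monic gives the answer.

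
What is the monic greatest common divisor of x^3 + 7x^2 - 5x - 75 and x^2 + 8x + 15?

Repeated division with remainder:
  x^3 + 7x^2 - 5x - 75 = (x - 1)(x^2 + 8x + 15) + (-12x - 60)
  x^2 + 8x + 15 = (-(1/12)x - 1/4)(-12x - 60) + (0)
Last nonzero remainder: -12x - 60. Dividing through by -12 gives the monic gcd x + 5.

x + 5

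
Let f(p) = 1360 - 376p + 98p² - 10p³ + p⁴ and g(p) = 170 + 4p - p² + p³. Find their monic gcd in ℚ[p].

34 - 6p + p²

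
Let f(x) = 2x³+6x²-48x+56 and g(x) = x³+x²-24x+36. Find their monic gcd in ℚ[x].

x-2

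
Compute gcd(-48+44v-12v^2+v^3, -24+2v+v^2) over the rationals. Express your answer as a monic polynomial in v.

-4+v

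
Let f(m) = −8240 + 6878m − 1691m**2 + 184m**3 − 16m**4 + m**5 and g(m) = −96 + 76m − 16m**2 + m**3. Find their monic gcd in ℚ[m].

By polynomial division,
  m**5 − 16m**4 + 184m**3 − 1691m**2 + 6878m − 8240 = (m**2 + 108)(m**3 − 16m**2 + 76m − 96) + (133m**2 − 1330m + 2128)
  m**3 − 16m**2 + 76m − 96 = ((1/133)m − 6/133)(133m**2 − 1330m + 2128) + (0)
Last nonzero remainder: 133m**2 − 1330m + 2128. Dividing through by 133 gives the monic gcd m**2 − 10m + 16.

16 − 10m + m**2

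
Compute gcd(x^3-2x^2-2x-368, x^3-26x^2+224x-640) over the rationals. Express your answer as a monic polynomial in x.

x-8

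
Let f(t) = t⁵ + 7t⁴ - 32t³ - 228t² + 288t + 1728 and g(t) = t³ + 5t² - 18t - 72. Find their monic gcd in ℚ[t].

t³ + 5t² - 18t - 72

Apply the Euclidean algorithm:
  t⁵ + 7t⁴ - 32t³ - 228t² + 288t + 1728 = (t² + 2t - 24)(t³ + 5t² - 18t - 72) + (0)
The last nonzero remainder t³ + 5t² - 18t - 72 is already monic.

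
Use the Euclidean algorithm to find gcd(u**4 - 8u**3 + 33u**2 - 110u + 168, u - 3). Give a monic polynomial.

Apply the Euclidean algorithm:
  u**4 - 8u**3 + 33u**2 - 110u + 168 = (u**3 - 5u**2 + 18u - 56)(u - 3) + (0)
The last nonzero remainder u - 3 is already monic.

u - 3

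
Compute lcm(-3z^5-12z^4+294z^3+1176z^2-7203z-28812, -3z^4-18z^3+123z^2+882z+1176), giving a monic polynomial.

z^6+6z^5-90z^4-588z^3+1617z^2+14406z+19208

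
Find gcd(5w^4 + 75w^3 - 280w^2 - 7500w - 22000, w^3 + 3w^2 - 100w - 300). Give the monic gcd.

w^2 - 100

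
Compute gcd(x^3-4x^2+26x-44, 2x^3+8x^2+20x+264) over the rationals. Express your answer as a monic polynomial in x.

Apply the Euclidean algorithm:
  x^3-4x^2+26x-44 = (1/2)(2x^3+8x^2+20x+264) + (-8x^2+16x-176)
  2x^3+8x^2+20x+264 = (-(1/4)x-3/2)(-8x^2+16x-176) + (0)
Last nonzero remainder: -8x^2+16x-176. Dividing through by -8 gives the monic gcd x^2-2x+22.

x^2-2x+22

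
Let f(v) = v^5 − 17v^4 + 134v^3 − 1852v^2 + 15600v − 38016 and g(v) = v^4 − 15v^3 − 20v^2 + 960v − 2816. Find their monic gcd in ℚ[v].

By polynomial division,
  v^5 − 17v^4 + 134v^3 − 1852v^2 + 15600v − 38016 = (v − 2)(v^4 − 15v^3 − 20v^2 + 960v − 2816) + (124v^3 − 2852v^2 + 20336v − 43648)
  v^4 − 15v^3 − 20v^2 + 960v − 2816 = ((1/124)v + 2/31)(124v^3 − 2852v^2 + 20336v − 43648) + (0)
Last nonzero remainder: 124v^3 − 2852v^2 + 20336v − 43648. Dividing through by 124 gives the monic gcd v^3 − 23v^2 + 164v − 352.

v^3 − 23v^2 + 164v − 352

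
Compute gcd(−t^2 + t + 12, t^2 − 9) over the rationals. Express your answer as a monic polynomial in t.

By polynomial division,
  −t^2 + t + 12 = (−1)(t^2 − 9) + (t + 3)
  t^2 − 9 = (t − 3)(t + 3) + (0)
The last nonzero remainder t + 3 is already monic.

t + 3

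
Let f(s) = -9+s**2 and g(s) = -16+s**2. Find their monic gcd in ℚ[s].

Repeated division with remainder:
  s**2-9 = (s**2-16) + (7)
  s**2-16 = ((1/7)s**2-16/7)(7) + (0)
The last nonzero remainder is the constant 7, so the polynomials are coprime and gcd = 1.

1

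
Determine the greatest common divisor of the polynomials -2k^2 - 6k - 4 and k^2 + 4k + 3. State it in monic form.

Euclidean algorithm in ℚ[k]:
  -2k^2 - 6k - 4 = (-2)(k^2 + 4k + 3) + (2k + 2)
  k^2 + 4k + 3 = ((1/2)k + 3/2)(2k + 2) + (0)
Last nonzero remainder: 2k + 2. Dividing through by 2 gives the monic gcd k + 1.

k + 1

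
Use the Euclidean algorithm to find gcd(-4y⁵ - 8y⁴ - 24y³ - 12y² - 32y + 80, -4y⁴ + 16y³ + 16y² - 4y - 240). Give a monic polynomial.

y² + 3y + 5

By polynomial division,
  -4y⁵ - 8y⁴ - 24y³ - 12y² - 32y + 80 = (y + 6)(-4y⁴ + 16y³ + 16y² - 4y - 240) + (-136y³ - 104y² + 232y + 1520)
  -4y⁴ + 16y³ + 16y² - 4y - 240 = ((1/34)y - 81/578)(-136y³ - 104y² + 232y + 1520) + (-(1560/289)y² - (4680/289)y - 7800/289)
  -136y³ - 104y² + 232y + 1520 = ((4913/195)y - 10982/195)(-(1560/289)y² - (4680/289)y - 7800/289) + (0)
Last nonzero remainder: -(1560/289)y² - (4680/289)y - 7800/289. Dividing through by -1560/289 gives the monic gcd y² + 3y + 5.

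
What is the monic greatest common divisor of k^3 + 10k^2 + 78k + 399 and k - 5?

1

Euclidean algorithm in ℚ[k]:
  k^3 + 10k^2 + 78k + 399 = (k^2 + 15k + 153)(k - 5) + (1164)
  k - 5 = ((1/1164)k - 5/1164)(1164) + (0)
The last nonzero remainder is the constant 1164, so the polynomials are coprime and gcd = 1.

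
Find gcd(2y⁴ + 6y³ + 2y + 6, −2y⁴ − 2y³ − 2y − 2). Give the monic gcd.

Apply the Euclidean algorithm:
  2y⁴ + 6y³ + 2y + 6 = (−1)(−2y⁴ − 2y³ − 2y − 2) + (4y³ + 4)
  −2y⁴ − 2y³ − 2y − 2 = (−(1/2)y − 1/2)(4y³ + 4) + (0)
Last nonzero remainder: 4y³ + 4. Dividing through by 4 gives the monic gcd y³ + 1.

y³ + 1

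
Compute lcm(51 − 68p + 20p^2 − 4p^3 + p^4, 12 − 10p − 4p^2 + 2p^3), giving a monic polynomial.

Apply the Euclidean algorithm:
  p^4 − 4p^3 + 20p^2 − 68p + 51 = ((1/2)p − 1)(2p^3 − 4p^2 − 10p + 12) + (21p^2 − 84p + 63)
  2p^3 − 4p^2 − 10p + 12 = ((2/21)p + 4/21)(21p^2 − 84p + 63) + (0)
Last nonzero remainder: 21p^2 − 84p + 63. Dividing through by 21 gives the monic gcd p^2 − 4p + 3.
Then lcm(f, g) = f·g / gcd(f, g); expanding and making the result monic gives the answer.

102 − 85p − 28p^2 + 12p^3 − 2p^4 + p^5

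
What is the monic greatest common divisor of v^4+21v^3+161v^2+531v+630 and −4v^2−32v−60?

By polynomial division,
  v^4+21v^3+161v^2+531v+630 = (−(1/4)v^2−(13/4)v−21/2)(−4v^2−32v−60) + (0)
Last nonzero remainder: −4v^2−32v−60. Dividing through by −4 gives the monic gcd v^2+8v+15.

v^2+8v+15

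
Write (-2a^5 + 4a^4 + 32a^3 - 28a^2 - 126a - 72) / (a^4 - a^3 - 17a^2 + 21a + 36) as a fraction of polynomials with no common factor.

(-2a^3 + 26a + 24)/(a^2 + a - 12)

Repeated division with remainder:
  -2a^5 + 4a^4 + 32a^3 - 28a^2 - 126a - 72 = (-2a + 2)(a^4 - a^3 - 17a^2 + 21a + 36) + (48a^2 - 96a - 144)
  a^4 - a^3 - 17a^2 + 21a + 36 = ((1/48)a^2 + (1/48)a - 1/4)(48a^2 - 96a - 144) + (0)
Last nonzero remainder: 48a^2 - 96a - 144. Dividing through by 48 gives the monic gcd a^2 - 2a - 3.
Cancel a^2 - 2a - 3 from numerator and denominator to get the reduced form.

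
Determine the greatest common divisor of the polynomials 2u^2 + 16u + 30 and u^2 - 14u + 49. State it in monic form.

1

Apply the Euclidean algorithm:
  2u^2 + 16u + 30 = (2)(u^2 - 14u + 49) + (44u - 68)
  u^2 - 14u + 49 = ((1/44)u - 137/484)(44u - 68) + (3600/121)
  44u - 68 = ((1331/900)u - 2057/900)(3600/121) + (0)
The last nonzero remainder is the constant 3600/121, so the polynomials are coprime and gcd = 1.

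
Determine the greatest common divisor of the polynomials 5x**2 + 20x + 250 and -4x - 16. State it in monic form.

Repeated division with remainder:
  5x**2 + 20x + 250 = (-(5/4)x)(-4x - 16) + (250)
  -4x - 16 = (-(2/125)x - 8/125)(250) + (0)
The last nonzero remainder is the constant 250, so the polynomials are coprime and gcd = 1.

1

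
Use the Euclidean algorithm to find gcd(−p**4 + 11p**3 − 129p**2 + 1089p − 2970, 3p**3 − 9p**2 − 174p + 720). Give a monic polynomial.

p**2 − 11p + 30

By polynomial division,
  −p**4 + 11p**3 − 129p**2 + 1089p − 2970 = (−(1/3)p + 8/3)(3p**3 − 9p**2 − 174p + 720) + (−163p**2 + 1793p − 4890)
  3p**3 − 9p**2 − 174p + 720 = (−(3/163)p − 24/163)(−163p**2 + 1793p − 4890) + (0)
Last nonzero remainder: −163p**2 + 1793p − 4890. Dividing through by −163 gives the monic gcd p**2 − 11p + 30.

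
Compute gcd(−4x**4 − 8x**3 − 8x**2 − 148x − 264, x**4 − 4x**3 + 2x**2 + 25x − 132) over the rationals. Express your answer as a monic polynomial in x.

Apply the Euclidean algorithm:
  −4x**4 − 8x**3 − 8x**2 − 148x − 264 = (−4)(x**4 − 4x**3 + 2x**2 + 25x − 132) + (−24x**3 − 48x − 792)
  x**4 − 4x**3 + 2x**2 + 25x − 132 = (−(1/24)x + 1/6)(−24x**3 − 48x − 792) + (0)
Last nonzero remainder: −24x**3 − 48x − 792. Dividing through by −24 gives the monic gcd x**3 + 2x + 33.

x**3 + 2x + 33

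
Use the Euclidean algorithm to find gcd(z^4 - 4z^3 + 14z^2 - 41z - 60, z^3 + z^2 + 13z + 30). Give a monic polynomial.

z^2 - z + 15

Euclidean algorithm in ℚ[z]:
  z^4 - 4z^3 + 14z^2 - 41z - 60 = (z - 5)(z^3 + z^2 + 13z + 30) + (6z^2 - 6z + 90)
  z^3 + z^2 + 13z + 30 = ((1/6)z + 1/3)(6z^2 - 6z + 90) + (0)
Last nonzero remainder: 6z^2 - 6z + 90. Dividing through by 6 gives the monic gcd z^2 - z + 15.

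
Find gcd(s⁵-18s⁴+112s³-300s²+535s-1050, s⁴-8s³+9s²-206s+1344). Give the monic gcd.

By polynomial division,
  s⁵-18s⁴+112s³-300s²+535s-1050 = (s-10)(s⁴-8s³+9s²-206s+1344) + (23s³-4s²-2869s+12390)
  s⁴-8s³+9s²-206s+1344 = ((1/23)s-180/529)(23s³-4s²-2869s+12390) + ((70028/529)s²-(910364/529)s+2941176/529)
  23s³-4s²-2869s+12390 = ((12167/70028)s+156055/70028)((70028/529)s²-(910364/529)s+2941176/529) + (0)
Last nonzero remainder: (70028/529)s²-(910364/529)s+2941176/529. Dividing through by 70028/529 gives the monic gcd s²-13s+42.

s²-13s+42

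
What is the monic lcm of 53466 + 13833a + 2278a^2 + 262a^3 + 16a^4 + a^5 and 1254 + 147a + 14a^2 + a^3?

Apply the Euclidean algorithm:
  a^5 + 16a^4 + 262a^3 + 2278a^2 + 13833a + 53466 = (a^2 + 2a + 87)(a^3 + 14a^2 + 147a + 1254) + (-488a^2 - 1464a - 55632)
  a^3 + 14a^2 + 147a + 1254 = (-(1/488)a - 11/488)(-488a^2 - 1464a - 55632) + (0)
Last nonzero remainder: -488a^2 - 1464a - 55632. Dividing through by -488 gives the monic gcd a^2 + 3a + 114.
Then lcm(f, g) = f·g / gcd(f, g); expanding and making the result monic gives the answer.

588126 + 205629a + 38891a^2 + 5160a^3 + 438a^4 + 27a^5 + a^6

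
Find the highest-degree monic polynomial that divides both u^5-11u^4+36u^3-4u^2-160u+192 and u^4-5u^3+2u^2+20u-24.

Repeated division with remainder:
  u^5-11u^4+36u^3-4u^2-160u+192 = (u-6)(u^4-5u^3+2u^2+20u-24) + (4u^3-12u^2-16u+48)
  u^4-5u^3+2u^2+20u-24 = ((1/4)u-1/2)(4u^3-12u^2-16u+48) + (0)
Last nonzero remainder: 4u^3-12u^2-16u+48. Dividing through by 4 gives the monic gcd u^3-3u^2-4u+12.

u^3-3u^2-4u+12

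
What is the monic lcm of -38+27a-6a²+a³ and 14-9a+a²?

Euclidean algorithm in ℚ[a]:
  a³-6a²+27a-38 = (a+3)(a²-9a+14) + (40a-80)
  a²-9a+14 = ((1/40)a-7/40)(40a-80) + (0)
Last nonzero remainder: 40a-80. Dividing through by 40 gives the monic gcd a-2.
Then lcm(f, g) = f·g / gcd(f, g); expanding and making the result monic gives the answer.

266-227a+69a²-13a³+a⁴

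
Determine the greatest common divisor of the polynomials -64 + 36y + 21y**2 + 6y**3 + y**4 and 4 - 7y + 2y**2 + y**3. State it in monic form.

-4 + 3y + y**2

By polynomial division,
  y**4 + 6y**3 + 21y**2 + 36y - 64 = (y + 4)(y**3 + 2y**2 - 7y + 4) + (20y**2 + 60y - 80)
  y**3 + 2y**2 - 7y + 4 = ((1/20)y - 1/20)(20y**2 + 60y - 80) + (0)
Last nonzero remainder: 20y**2 + 60y - 80. Dividing through by 20 gives the monic gcd y**2 + 3y - 4.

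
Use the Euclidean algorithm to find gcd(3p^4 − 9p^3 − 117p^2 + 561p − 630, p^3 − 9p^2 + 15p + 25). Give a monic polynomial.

Apply the Euclidean algorithm:
  3p^4 − 9p^3 − 117p^2 + 561p − 630 = (3p + 18)(p^3 − 9p^2 + 15p + 25) + (216p − 1080)
  p^3 − 9p^2 + 15p + 25 = ((1/216)p^2 − (1/54)p − 5/216)(216p − 1080) + (0)
Last nonzero remainder: 216p − 1080. Dividing through by 216 gives the monic gcd p − 5.

p − 5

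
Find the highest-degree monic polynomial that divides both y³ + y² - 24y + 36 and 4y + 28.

Repeated division with remainder:
  y³ + y² - 24y + 36 = ((1/4)y² - (3/2)y + 9/2)(4y + 28) + (-90)
  4y + 28 = (-(2/45)y - 14/45)(-90) + (0)
The last nonzero remainder is the constant -90, so the polynomials are coprime and gcd = 1.

1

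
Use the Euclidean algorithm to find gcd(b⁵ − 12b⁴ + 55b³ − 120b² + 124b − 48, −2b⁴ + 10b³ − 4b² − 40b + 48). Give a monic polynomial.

By polynomial division,
  b⁵ − 12b⁴ + 55b³ − 120b² + 124b − 48 = (−(1/2)b + 7/2)(−2b⁴ + 10b³ − 4b² − 40b + 48) + (18b³ − 126b² + 288b − 216)
  −2b⁴ + 10b³ − 4b² − 40b + 48 = (−(1/9)b − 2/9)(18b³ − 126b² + 288b − 216) + (0)
Last nonzero remainder: 18b³ − 126b² + 288b − 216. Dividing through by 18 gives the monic gcd b³ − 7b² + 16b − 12.

b³ − 7b² + 16b − 12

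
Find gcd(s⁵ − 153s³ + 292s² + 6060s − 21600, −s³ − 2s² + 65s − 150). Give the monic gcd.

s² + 5s − 50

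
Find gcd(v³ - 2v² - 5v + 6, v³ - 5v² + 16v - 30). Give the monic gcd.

v - 3

By polynomial division,
  v³ - 2v² - 5v + 6 = (v³ - 5v² + 16v - 30) + (3v² - 21v + 36)
  v³ - 5v² + 16v - 30 = ((1/3)v + 2/3)(3v² - 21v + 36) + (18v - 54)
  3v² - 21v + 36 = ((1/6)v - 2/3)(18v - 54) + (0)
Last nonzero remainder: 18v - 54. Dividing through by 18 gives the monic gcd v - 3.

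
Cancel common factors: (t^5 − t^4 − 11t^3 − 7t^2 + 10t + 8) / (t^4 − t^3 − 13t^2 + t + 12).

(t^2 + 3t + 2)/(t + 3)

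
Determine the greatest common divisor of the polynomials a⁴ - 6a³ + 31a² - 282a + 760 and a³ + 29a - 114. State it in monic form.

a² + 3a + 38

Apply the Euclidean algorithm:
  a⁴ - 6a³ + 31a² - 282a + 760 = (a - 6)(a³ + 29a - 114) + (2a² + 6a + 76)
  a³ + 29a - 114 = ((1/2)a - 3/2)(2a² + 6a + 76) + (0)
Last nonzero remainder: 2a² + 6a + 76. Dividing through by 2 gives the monic gcd a² + 3a + 38.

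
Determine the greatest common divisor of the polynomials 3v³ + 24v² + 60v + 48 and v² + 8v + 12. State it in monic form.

v + 2

By polynomial division,
  3v³ + 24v² + 60v + 48 = (3v)(v² + 8v + 12) + (24v + 48)
  v² + 8v + 12 = ((1/24)v + 1/4)(24v + 48) + (0)
Last nonzero remainder: 24v + 48. Dividing through by 24 gives the monic gcd v + 2.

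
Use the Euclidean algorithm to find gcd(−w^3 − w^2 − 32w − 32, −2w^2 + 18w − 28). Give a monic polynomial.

By polynomial division,
  −w^3 − w^2 − 32w − 32 = ((1/2)w + 5)(−2w^2 + 18w − 28) + (−108w + 108)
  −2w^2 + 18w − 28 = ((1/54)w − 4/27)(−108w + 108) + (−12)
  −108w + 108 = (9w − 9)(−12) + (0)
The last nonzero remainder is the constant −12, so the polynomials are coprime and gcd = 1.

1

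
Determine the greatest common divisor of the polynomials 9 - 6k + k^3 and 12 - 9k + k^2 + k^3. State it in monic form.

By polynomial division,
  k^3 - 6k + 9 = (k^3 + k^2 - 9k + 12) + (-k^2 + 3k - 3)
  k^3 + k^2 - 9k + 12 = (-k - 4)(-k^2 + 3k - 3) + (0)
Last nonzero remainder: -k^2 + 3k - 3. Dividing through by -1 gives the monic gcd k^2 - 3k + 3.

3 - 3k + k^2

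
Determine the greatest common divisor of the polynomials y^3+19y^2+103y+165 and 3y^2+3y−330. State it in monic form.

y+11

Repeated division with remainder:
  y^3+19y^2+103y+165 = ((1/3)y+6)(3y^2+3y−330) + (195y+2145)
  3y^2+3y−330 = ((1/65)y−2/13)(195y+2145) + (0)
Last nonzero remainder: 195y+2145. Dividing through by 195 gives the monic gcd y+11.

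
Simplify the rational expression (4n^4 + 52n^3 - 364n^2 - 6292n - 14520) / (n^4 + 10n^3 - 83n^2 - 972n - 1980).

(4n^2 - 4n - 440)/(n^2 - 4n - 60)

By polynomial division,
  4n^4 + 52n^3 - 364n^2 - 6292n - 14520 = (4)(n^4 + 10n^3 - 83n^2 - 972n - 1980) + (12n^3 - 32n^2 - 2404n - 6600)
  n^4 + 10n^3 - 83n^2 - 972n - 1980 = ((1/12)n + 19/18)(12n^3 - 32n^2 - 2404n - 6600) + ((1360/9)n^2 + (19040/9)n + 14960/3)
  12n^3 - 32n^2 - 2404n - 6600 = ((27/340)n - 45/34)((1360/9)n^2 + (19040/9)n + 14960/3) + (0)
Last nonzero remainder: (1360/9)n^2 + (19040/9)n + 14960/3. Dividing through by 1360/9 gives the monic gcd n^2 + 14n + 33.
Cancel n^2 + 14n + 33 from numerator and denominator to get the reduced form.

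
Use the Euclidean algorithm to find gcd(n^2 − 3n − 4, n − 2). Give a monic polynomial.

1

Apply the Euclidean algorithm:
  n^2 − 3n − 4 = (n − 1)(n − 2) + (−6)
  n − 2 = (−(1/6)n + 1/3)(−6) + (0)
The last nonzero remainder is the constant −6, so the polynomials are coprime and gcd = 1.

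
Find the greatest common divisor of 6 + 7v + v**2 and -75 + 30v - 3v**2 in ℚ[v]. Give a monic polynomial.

Repeated division with remainder:
  v**2 + 7v + 6 = (-1/3)(-3v**2 + 30v - 75) + (17v - 19)
  -3v**2 + 30v - 75 = (-(3/17)v + 453/289)(17v - 19) + (-13068/289)
  17v - 19 = (-(4913/13068)v + 5491/13068)(-13068/289) + (0)
The last nonzero remainder is the constant -13068/289, so the polynomials are coprime and gcd = 1.

1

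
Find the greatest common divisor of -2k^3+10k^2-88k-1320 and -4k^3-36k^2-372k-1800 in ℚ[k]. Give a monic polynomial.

Euclidean algorithm in ℚ[k]:
  -2k^3+10k^2-88k-1320 = (1/2)(-4k^3-36k^2-372k-1800) + (28k^2+98k-420)
  -4k^3-36k^2-372k-1800 = (-(1/7)k-11/14)(28k^2+98k-420) + (-355k-2130)
  28k^2+98k-420 = (-(28/355)k+14/71)(-355k-2130) + (0)
Last nonzero remainder: -355k-2130. Dividing through by -355 gives the monic gcd k+6.

k+6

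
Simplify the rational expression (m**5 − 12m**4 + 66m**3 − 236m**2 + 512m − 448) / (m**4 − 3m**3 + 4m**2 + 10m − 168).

(m**2 − 6m + 8)/(m + 3)

Repeated division with remainder:
  m**5 − 12m**4 + 66m**3 − 236m**2 + 512m − 448 = (m − 9)(m**4 − 3m**3 + 4m**2 + 10m − 168) + (35m**3 − 210m**2 + 770m − 1960)
  m**4 − 3m**3 + 4m**2 + 10m − 168 = ((1/35)m + 3/35)(35m**3 − 210m**2 + 770m − 1960) + (0)
Last nonzero remainder: 35m**3 − 210m**2 + 770m − 1960. Dividing through by 35 gives the monic gcd m**3 − 6m**2 + 22m − 56.
Cancel m**3 − 6m**2 + 22m − 56 from numerator and denominator to get the reduced form.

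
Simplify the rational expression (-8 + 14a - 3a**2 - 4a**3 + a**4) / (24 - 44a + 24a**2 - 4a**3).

(-8 + 6a + 3a**2 - a**3)/(24 - 20a + 4a**2)

Repeated division with remainder:
  a**4 - 4a**3 - 3a**2 + 14a - 8 = (-(1/4)a - 1/2)(-4a**3 + 24a**2 - 44a + 24) + (-2a**2 - 2a + 4)
  -4a**3 + 24a**2 - 44a + 24 = (2a - 14)(-2a**2 - 2a + 4) + (-80a + 80)
  -2a**2 - 2a + 4 = ((1/40)a + 1/20)(-80a + 80) + (0)
Last nonzero remainder: -80a + 80. Dividing through by -80 gives the monic gcd a - 1.
Cancel a - 1 from numerator and denominator to get the reduced form.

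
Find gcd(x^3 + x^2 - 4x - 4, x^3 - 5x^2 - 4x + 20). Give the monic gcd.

x^2 - 4

Apply the Euclidean algorithm:
  x^3 + x^2 - 4x - 4 = (x^3 - 5x^2 - 4x + 20) + (6x^2 - 24)
  x^3 - 5x^2 - 4x + 20 = ((1/6)x - 5/6)(6x^2 - 24) + (0)
Last nonzero remainder: 6x^2 - 24. Dividing through by 6 gives the monic gcd x^2 - 4.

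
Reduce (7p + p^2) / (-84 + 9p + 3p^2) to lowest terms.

(p)/(-12 + 3p)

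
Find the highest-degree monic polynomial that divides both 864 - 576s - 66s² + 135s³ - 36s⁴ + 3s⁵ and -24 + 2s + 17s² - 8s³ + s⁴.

12 - 7s + s²

Apply the Euclidean algorithm:
  3s⁵ - 36s⁴ + 135s³ - 66s² - 576s + 864 = (3s - 12)(s⁴ - 8s³ + 17s² + 2s - 24) + (-12s³ + 132s² - 480s + 576)
  s⁴ - 8s³ + 17s² + 2s - 24 = (-(1/12)s - 1/4)(-12s³ + 132s² - 480s + 576) + (10s² - 70s + 120)
  -12s³ + 132s² - 480s + 576 = (-(6/5)s + 24/5)(10s² - 70s + 120) + (0)
Last nonzero remainder: 10s² - 70s + 120. Dividing through by 10 gives the monic gcd s² - 7s + 12.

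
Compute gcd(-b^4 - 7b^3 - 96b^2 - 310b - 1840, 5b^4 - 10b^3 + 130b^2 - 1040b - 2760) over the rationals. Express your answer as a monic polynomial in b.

b^2 + 2b + 46

Apply the Euclidean algorithm:
  -b^4 - 7b^3 - 96b^2 - 310b - 1840 = (-1/5)(5b^4 - 10b^3 + 130b^2 - 1040b - 2760) + (-9b^3 - 70b^2 - 518b - 2392)
  5b^4 - 10b^3 + 130b^2 - 1040b - 2760 = (-(5/9)b + 440/81)(-9b^3 - 70b^2 - 518b - 2392) + ((18020/81)b^2 + (36040/81)b + 828920/81)
  -9b^3 - 70b^2 - 518b - 2392 = (-(729/18020)b - 1053/4505)((18020/81)b^2 + (36040/81)b + 828920/81) + (0)
Last nonzero remainder: (18020/81)b^2 + (36040/81)b + 828920/81. Dividing through by 18020/81 gives the monic gcd b^2 + 2b + 46.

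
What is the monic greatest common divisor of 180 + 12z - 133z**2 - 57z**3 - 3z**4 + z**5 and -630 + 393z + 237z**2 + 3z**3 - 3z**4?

Repeated division with remainder:
  z**5 - 3z**4 - 57z**3 - 133z**2 + 12z + 180 = (-(1/3)z + 2/3)(-3z**4 + 3z**3 + 237z**2 + 393z - 630) + (20z**3 - 160z**2 - 460z + 600)
  -3z**4 + 3z**3 + 237z**2 + 393z - 630 = (-(3/20)z - 21/20)(20z**3 - 160z**2 - 460z + 600) + (0)
Last nonzero remainder: 20z**3 - 160z**2 - 460z + 600. Dividing through by 20 gives the monic gcd z**3 - 8z**2 - 23z + 30.

30 - 23z - 8z**2 + z**3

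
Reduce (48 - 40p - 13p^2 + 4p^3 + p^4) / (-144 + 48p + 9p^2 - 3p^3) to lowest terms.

(4 - 3p - p^2)/(-12 + 3p)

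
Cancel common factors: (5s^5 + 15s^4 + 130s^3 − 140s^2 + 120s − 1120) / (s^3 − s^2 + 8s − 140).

Euclidean algorithm in ℚ[s]:
  5s^5 + 15s^4 + 130s^3 − 140s^2 + 120s − 1120 = (5s^2 + 20s + 110)(s^3 − s^2 + 8s − 140) + (510s^2 + 2040s + 14280)
  s^3 − s^2 + 8s − 140 = ((1/510)s − 1/102)(510s^2 + 2040s + 14280) + (0)
Last nonzero remainder: 510s^2 + 2040s + 14280. Dividing through by 510 gives the monic gcd s^2 + 4s + 28.
Cancel s^2 + 4s + 28 from numerator and denominator to get the reduced form.

(5s^3 − 5s^2 + 10s − 40)/(s − 5)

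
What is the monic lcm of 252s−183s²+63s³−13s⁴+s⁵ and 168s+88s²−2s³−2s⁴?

3024s−180s²−456s³+165s⁴−29s⁵−5s⁶+s⁷

Euclidean algorithm in ℚ[s]:
  s⁵−13s⁴+63s³−183s²+252s = (−(1/2)s+7)(−2s⁴−2s³+88s²+168s) + (121s³−715s²−924s)
  −2s⁴−2s³+88s²+168s = (−(2/121)s−152/1331)(121s³−715s²−924s) + (−(1080/121)s²+(7560/121)s)
  121s³−715s²−924s = (−(14641/1080)s−1331/90)(−(1080/121)s²+(7560/121)s) + (0)
Last nonzero remainder: −(1080/121)s²+(7560/121)s. Dividing through by −1080/121 gives the monic gcd s²−7s.
Then lcm(f, g) = f·g / gcd(f, g); expanding and making the result monic gives the answer.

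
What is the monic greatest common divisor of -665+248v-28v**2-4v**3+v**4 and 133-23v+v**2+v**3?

Euclidean algorithm in ℚ[v]:
  v**4-4v**3-28v**2+248v-665 = (v-5)(v**3+v**2-23v+133) + (0)
The last nonzero remainder v**3+v**2-23v+133 is already monic.

133-23v+v**2+v**3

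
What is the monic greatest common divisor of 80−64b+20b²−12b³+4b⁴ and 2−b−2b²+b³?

−2+b

Apply the Euclidean algorithm:
  4b⁴−12b³+20b²−64b+80 = (4b−4)(b³−2b²−b+2) + (16b²−76b+88)
  b³−2b²−b+2 = ((1/16)b+11/64)(16b²−76b+88) + ((105/16)b−105/8)
  16b²−76b+88 = ((256/105)b−704/105)((105/16)b−105/8) + (0)
Last nonzero remainder: (105/16)b−105/8. Dividing through by 105/16 gives the monic gcd b−2.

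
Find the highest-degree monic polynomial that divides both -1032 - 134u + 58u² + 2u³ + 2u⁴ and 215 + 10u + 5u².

43 + 2u + u²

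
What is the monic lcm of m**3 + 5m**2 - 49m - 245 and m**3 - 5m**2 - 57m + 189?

m**5 - 7m**4 - 82m**3 + 478m**2 + 1617m - 6615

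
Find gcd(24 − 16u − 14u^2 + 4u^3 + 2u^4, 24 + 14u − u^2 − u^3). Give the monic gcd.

6 + 5u + u^2

By polynomial division,
  2u^4 + 4u^3 − 14u^2 − 16u + 24 = (−2u − 2)(−u^3 − u^2 + 14u + 24) + (12u^2 + 60u + 72)
  −u^3 − u^2 + 14u + 24 = (−(1/12)u + 1/3)(12u^2 + 60u + 72) + (0)
Last nonzero remainder: 12u^2 + 60u + 72. Dividing through by 12 gives the monic gcd u^2 + 5u + 6.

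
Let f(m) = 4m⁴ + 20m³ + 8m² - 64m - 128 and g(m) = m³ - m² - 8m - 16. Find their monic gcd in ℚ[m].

Apply the Euclidean algorithm:
  4m⁴ + 20m³ + 8m² - 64m - 128 = (4m + 24)(m³ - m² - 8m - 16) + (64m² + 192m + 256)
  m³ - m² - 8m - 16 = ((1/64)m - 1/16)(64m² + 192m + 256) + (0)
Last nonzero remainder: 64m² + 192m + 256. Dividing through by 64 gives the monic gcd m² + 3m + 4.

m² + 3m + 4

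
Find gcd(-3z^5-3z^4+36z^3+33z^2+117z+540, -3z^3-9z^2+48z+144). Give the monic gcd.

Euclidean algorithm in ℚ[z]:
  -3z^5-3z^4+36z^3+33z^2+117z+540 = (z^2-2z+10)(-3z^3-9z^2+48z+144) + (75z^2-75z-900)
  -3z^3-9z^2+48z+144 = (-(1/25)z-4/25)(75z^2-75z-900) + (0)
Last nonzero remainder: 75z^2-75z-900. Dividing through by 75 gives the monic gcd z^2-z-12.

z^2-z-12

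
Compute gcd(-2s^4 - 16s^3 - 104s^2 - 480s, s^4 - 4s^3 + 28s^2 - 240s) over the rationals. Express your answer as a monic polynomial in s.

s^3 + 2s^2 + 40s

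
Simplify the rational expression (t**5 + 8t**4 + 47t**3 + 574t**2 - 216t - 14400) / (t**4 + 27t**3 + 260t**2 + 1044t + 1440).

(t**3 - 6t**2 + 83t - 300)/(t**2 + 13t + 30)

Apply the Euclidean algorithm:
  t**5 + 8t**4 + 47t**3 + 574t**2 - 216t - 14400 = (t - 19)(t**4 + 27t**3 + 260t**2 + 1044t + 1440) + (300t**3 + 4470t**2 + 18180t + 12960)
  t**4 + 27t**3 + 260t**2 + 1044t + 1440 = ((1/300)t + 121/3000)(300t**3 + 4470t**2 + 18180t + 12960) + ((1911/100)t**2 + (13377/50)t + 22932/25)
  300t**3 + 4470t**2 + 18180t + 12960 = ((10000/637)t + 9000/637)((1911/100)t**2 + (13377/50)t + 22932/25) + (0)
Last nonzero remainder: (1911/100)t**2 + (13377/50)t + 22932/25. Dividing through by 1911/100 gives the monic gcd t**2 + 14t + 48.
Cancel t**2 + 14t + 48 from numerator and denominator to get the reduced form.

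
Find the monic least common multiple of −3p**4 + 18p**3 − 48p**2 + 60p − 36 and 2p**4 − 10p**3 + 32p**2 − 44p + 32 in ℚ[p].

p**6 − 9p**5 + 42p**4 − 116p**3 + 200p**2 − 196p + 96

By polynomial division,
  −3p**4 + 18p**3 − 48p**2 + 60p − 36 = (−3/2)(2p**4 − 10p**3 + 32p**2 − 44p + 32) + (3p**3 − 6p + 12)
  2p**4 − 10p**3 + 32p**2 − 44p + 32 = ((2/3)p − 10/3)(3p**3 − 6p + 12) + (36p**2 − 72p + 72)
  3p**3 − 6p + 12 = ((1/12)p + 1/6)(36p**2 − 72p + 72) + (0)
Last nonzero remainder: 36p**2 − 72p + 72. Dividing through by 36 gives the monic gcd p**2 − 2p + 2.
Then lcm(f, g) = f·g / gcd(f, g); expanding and making the result monic gives the answer.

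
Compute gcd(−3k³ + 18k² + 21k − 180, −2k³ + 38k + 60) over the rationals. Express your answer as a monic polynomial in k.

By polynomial division,
  −3k³ + 18k² + 21k − 180 = (3/2)(−2k³ + 38k + 60) + (18k² − 36k − 270)
  −2k³ + 38k + 60 = (−(1/9)k − 2/9)(18k² − 36k − 270) + (0)
Last nonzero remainder: 18k² − 36k − 270. Dividing through by 18 gives the monic gcd k² − 2k − 15.

k² − 2k − 15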